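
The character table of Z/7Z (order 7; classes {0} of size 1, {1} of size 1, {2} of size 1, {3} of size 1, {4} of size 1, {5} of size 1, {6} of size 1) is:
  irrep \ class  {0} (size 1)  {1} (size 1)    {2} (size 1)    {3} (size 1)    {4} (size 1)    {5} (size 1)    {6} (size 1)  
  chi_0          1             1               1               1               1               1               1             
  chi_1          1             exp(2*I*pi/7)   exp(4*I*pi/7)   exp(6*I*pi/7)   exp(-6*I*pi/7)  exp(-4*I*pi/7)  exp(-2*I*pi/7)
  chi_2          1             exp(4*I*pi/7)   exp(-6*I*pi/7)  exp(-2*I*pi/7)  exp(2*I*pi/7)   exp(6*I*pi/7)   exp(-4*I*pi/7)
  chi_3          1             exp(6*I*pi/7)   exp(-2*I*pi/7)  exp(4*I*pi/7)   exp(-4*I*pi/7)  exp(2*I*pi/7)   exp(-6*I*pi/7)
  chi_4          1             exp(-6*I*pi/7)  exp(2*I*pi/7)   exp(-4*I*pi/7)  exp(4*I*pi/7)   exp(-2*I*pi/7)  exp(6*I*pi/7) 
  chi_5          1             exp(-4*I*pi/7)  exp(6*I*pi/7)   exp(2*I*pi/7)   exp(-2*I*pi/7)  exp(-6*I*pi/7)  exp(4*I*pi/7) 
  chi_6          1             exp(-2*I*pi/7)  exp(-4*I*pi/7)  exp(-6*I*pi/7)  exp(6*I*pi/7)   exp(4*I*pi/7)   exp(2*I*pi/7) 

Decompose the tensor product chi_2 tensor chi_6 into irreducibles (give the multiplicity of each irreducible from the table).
chi_2 tensor chi_6 = chi_1 (all other irreducibles have multiplicity 0).

Justification: The character of a tensor product is the pointwise product (chi_2 * chi_6)(C) = chi_2(C) * chi_6(C):
  {0}: (1)*(1), {1}: (exp(4*I*pi/7))*(exp(-2*I*pi/7)), {2}: (exp(-6*I*pi/7))*(exp(-4*I*pi/7)), {3}: (exp(-2*I*pi/7))*(exp(-6*I*pi/7)), {4}: (exp(2*I*pi/7))*(exp(6*I*pi/7)), {5}: (exp(6*I*pi/7))*(exp(4*I*pi/7)), {6}: (exp(-4*I*pi/7))*(exp(2*I*pi/7))
so (chi_2 * chi_6) takes values
  {0} -> 1, {1} -> exp(2*I*pi/7), {2} -> exp(4*I*pi/7), {3} -> exp(6*I*pi/7), {4} -> exp(-6*I*pi/7), {5} -> exp(-4*I*pi/7), {6} -> exp(-2*I*pi/7).
Now take the inner product of this character with each irreducible chi from the table, <chi_2*chi_6, chi> = (1/7) sum_C |C| (chi_2*chi_6)(C) conj(chi(C)):
  <chi_2*chi_6, chi_0> = (1/7)[1*(1)*conj(1) + 1*(exp(2*I*pi/7))*conj(1) + 1*(exp(4*I*pi/7))*conj(1) + 1*(exp(6*I*pi/7))*conj(1) + 1*(exp(-6*I*pi/7))*conj(1) + 1*(exp(-4*I*pi/7))*conj(1) + 1*(exp(-2*I*pi/7))*conj(1)]
      = (1/7)[(1) + (exp(2*I*pi/7)) + (exp(4*I*pi/7)) + (exp(6*I*pi/7)) + (exp(-6*I*pi/7)) + (exp(-4*I*pi/7)) + (exp(-2*I*pi/7))] = 0/7 = 0
  <chi_2*chi_6, chi_1> = (1/7)[1*(1)*conj(1) + 1*(exp(2*I*pi/7))*conj(exp(2*I*pi/7)) + 1*(exp(4*I*pi/7))*conj(exp(4*I*pi/7)) + 1*(exp(6*I*pi/7))*conj(exp(6*I*pi/7)) + 1*(exp(-6*I*pi/7))*conj(exp(-6*I*pi/7)) + 1*(exp(-4*I*pi/7))*conj(exp(-4*I*pi/7)) + 1*(exp(-2*I*pi/7))*conj(exp(-2*I*pi/7))]
      = (1/7)[(1) + (1) + (1) + (1) + (1) + (1) + (1)] = 7/7 = 1
  <chi_2*chi_6, chi_2> = (1/7)[1*(1)*conj(1) + 1*(exp(2*I*pi/7))*conj(exp(4*I*pi/7)) + 1*(exp(4*I*pi/7))*conj(exp(-6*I*pi/7)) + 1*(exp(6*I*pi/7))*conj(exp(-2*I*pi/7)) + 1*(exp(-6*I*pi/7))*conj(exp(2*I*pi/7)) + 1*(exp(-4*I*pi/7))*conj(exp(6*I*pi/7)) + 1*(exp(-2*I*pi/7))*conj(exp(-4*I*pi/7))]
      = (1/7)[(1) + (exp(-2*I*pi/7)) + (exp(-4*I*pi/7)) + (exp(-6*I*pi/7)) + (exp(6*I*pi/7)) + (exp(4*I*pi/7)) + (exp(2*I*pi/7))] = 0/7 = 0
  <chi_2*chi_6, chi_3> = (1/7)[1*(1)*conj(1) + 1*(exp(2*I*pi/7))*conj(exp(6*I*pi/7)) + 1*(exp(4*I*pi/7))*conj(exp(-2*I*pi/7)) + 1*(exp(6*I*pi/7))*conj(exp(4*I*pi/7)) + 1*(exp(-6*I*pi/7))*conj(exp(-4*I*pi/7)) + 1*(exp(-4*I*pi/7))*conj(exp(2*I*pi/7)) + 1*(exp(-2*I*pi/7))*conj(exp(-6*I*pi/7))]
      = (1/7)[(1) + (exp(-4*I*pi/7)) + (exp(6*I*pi/7)) + (exp(2*I*pi/7)) + (exp(-2*I*pi/7)) + (exp(-6*I*pi/7)) + (exp(4*I*pi/7))] = 0/7 = 0
  <chi_2*chi_6, chi_4> = (1/7)[1*(1)*conj(1) + 1*(exp(2*I*pi/7))*conj(exp(-6*I*pi/7)) + 1*(exp(4*I*pi/7))*conj(exp(2*I*pi/7)) + 1*(exp(6*I*pi/7))*conj(exp(-4*I*pi/7)) + 1*(exp(-6*I*pi/7))*conj(exp(4*I*pi/7)) + 1*(exp(-4*I*pi/7))*conj(exp(-2*I*pi/7)) + 1*(exp(-2*I*pi/7))*conj(exp(6*I*pi/7))]
      = (1/7)[(1) + (exp(-6*I*pi/7)) + (exp(2*I*pi/7)) + (exp(-4*I*pi/7)) + (exp(4*I*pi/7)) + (exp(-2*I*pi/7)) + (exp(6*I*pi/7))] = 0/7 = 0
  <chi_2*chi_6, chi_5> = (1/7)[1*(1)*conj(1) + 1*(exp(2*I*pi/7))*conj(exp(-4*I*pi/7)) + 1*(exp(4*I*pi/7))*conj(exp(6*I*pi/7)) + 1*(exp(6*I*pi/7))*conj(exp(2*I*pi/7)) + 1*(exp(-6*I*pi/7))*conj(exp(-2*I*pi/7)) + 1*(exp(-4*I*pi/7))*conj(exp(-6*I*pi/7)) + 1*(exp(-2*I*pi/7))*conj(exp(4*I*pi/7))]
      = (1/7)[(1) + (exp(6*I*pi/7)) + (exp(-2*I*pi/7)) + (exp(4*I*pi/7)) + (exp(-4*I*pi/7)) + (exp(2*I*pi/7)) + (exp(-6*I*pi/7))] = 0/7 = 0
  <chi_2*chi_6, chi_6> = (1/7)[1*(1)*conj(1) + 1*(exp(2*I*pi/7))*conj(exp(-2*I*pi/7)) + 1*(exp(4*I*pi/7))*conj(exp(-4*I*pi/7)) + 1*(exp(6*I*pi/7))*conj(exp(-6*I*pi/7)) + 1*(exp(-6*I*pi/7))*conj(exp(6*I*pi/7)) + 1*(exp(-4*I*pi/7))*conj(exp(4*I*pi/7)) + 1*(exp(-2*I*pi/7))*conj(exp(2*I*pi/7))]
      = (1/7)[(1) + (exp(4*I*pi/7)) + (exp(-6*I*pi/7)) + (exp(-2*I*pi/7)) + (exp(2*I*pi/7)) + (exp(6*I*pi/7)) + (exp(-4*I*pi/7))] = 0/7 = 0
(Exp terms are combined using exp(i*s)*conj(exp(i*t)) = exp(i*(s-t)), and sums of them are collapsed using the identity that for every m > 1 the m distinct m-th roots of unity sum to 0, e.g. 1 + exp(2*I*pi/3) + exp(-2*I*pi/3) = 0.)
Hence the multiplicities are chi_1: 1. Dimension check: dim(chi_2)*dim(chi_6) = 1*1 = 1 and sum (mult * dim) = 1*1 = 1.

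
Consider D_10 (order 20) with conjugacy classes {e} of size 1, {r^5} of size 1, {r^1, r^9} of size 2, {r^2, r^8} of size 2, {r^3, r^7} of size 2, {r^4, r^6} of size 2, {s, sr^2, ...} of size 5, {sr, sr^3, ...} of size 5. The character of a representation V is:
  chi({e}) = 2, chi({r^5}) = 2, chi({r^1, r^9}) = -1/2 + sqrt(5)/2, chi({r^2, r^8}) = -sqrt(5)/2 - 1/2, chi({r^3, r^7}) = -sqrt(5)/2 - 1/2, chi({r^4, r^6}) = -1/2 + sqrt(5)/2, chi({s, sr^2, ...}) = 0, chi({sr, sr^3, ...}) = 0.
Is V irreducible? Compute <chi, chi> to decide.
Irreducible: <chi, chi> = 1.

Details: <chi, chi> = (1/|G|) sum_C |C| * |chi(C)|^2 = (1/20)[1*|2|^2 + 1*|2|^2 + 2*|-1/2 + sqrt(5)/2|^2 + 2*|-sqrt(5)/2 - 1/2|^2 + 2*|-sqrt(5)/2 - 1/2|^2 + 2*|-1/2 + sqrt(5)/2|^2 + 5*|0|^2 + 5*|0|^2]
  = (1/20)[(4) + (4) + (3 - sqrt(5)) + (sqrt(5) + 3) + (sqrt(5) + 3) + (3 - sqrt(5)) + (0) + (0)] = 20/20 = 1.
A character is irreducible iff <chi, chi> = 1, so this representation is irreducible.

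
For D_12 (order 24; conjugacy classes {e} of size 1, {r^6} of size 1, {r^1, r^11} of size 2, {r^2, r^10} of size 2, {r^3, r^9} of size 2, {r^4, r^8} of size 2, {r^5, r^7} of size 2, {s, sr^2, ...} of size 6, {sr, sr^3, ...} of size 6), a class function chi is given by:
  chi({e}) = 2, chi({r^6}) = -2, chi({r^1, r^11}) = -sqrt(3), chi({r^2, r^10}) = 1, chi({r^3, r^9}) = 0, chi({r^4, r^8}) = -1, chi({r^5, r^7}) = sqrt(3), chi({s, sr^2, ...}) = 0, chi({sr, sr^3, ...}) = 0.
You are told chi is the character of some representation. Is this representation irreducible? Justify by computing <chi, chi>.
Irreducible: <chi, chi> = 1.

Reasoning: <chi, chi> = (1/|G|) sum_C |C| * |chi(C)|^2 = (1/24)[1*|2|^2 + 1*|-2|^2 + 2*|-sqrt(3)|^2 + 2*|1|^2 + 2*|0|^2 + 2*|-1|^2 + 2*|sqrt(3)|^2 + 6*|0|^2 + 6*|0|^2]
  = (1/24)[(4) + (4) + (6) + (2) + (0) + (2) + (6) + (0) + (0)] = 24/24 = 1.
A character is irreducible iff <chi, chi> = 1, so this representation is irreducible.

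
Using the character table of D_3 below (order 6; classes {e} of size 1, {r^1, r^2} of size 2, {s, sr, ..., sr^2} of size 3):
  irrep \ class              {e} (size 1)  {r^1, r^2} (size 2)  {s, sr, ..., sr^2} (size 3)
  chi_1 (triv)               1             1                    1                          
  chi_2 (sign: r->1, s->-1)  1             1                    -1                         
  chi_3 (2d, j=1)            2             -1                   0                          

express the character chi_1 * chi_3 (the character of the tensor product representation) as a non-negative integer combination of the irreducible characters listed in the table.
chi_1 tensor chi_3 = chi_3 (all other irreducibles have multiplicity 0).

Why: The character of a tensor product is the pointwise product (chi_1 * chi_3)(C) = chi_1(C) * chi_3(C):
  {e}: (1)*(2), {r^1, r^2}: (1)*(-1), {s, sr, ..., sr^2}: (1)*(0)
so (chi_1 * chi_3) takes values
  {e} -> 2, {r^1, r^2} -> -1, {s, sr, ..., sr^2} -> 0.
Now take the inner product of this character with each irreducible chi from the table, <chi_1*chi_3, chi> = (1/6) sum_C |C| (chi_1*chi_3)(C) conj(chi(C)):
  <chi_1*chi_3, chi_1> = (1/6)[1*(2)*conj(1) + 2*(-1)*conj(1) + 3*(0)*conj(1)]
      = (1/6)[(2) + (-2) + (0)] = 0/6 = 0
  <chi_1*chi_3, chi_2> = (1/6)[1*(2)*conj(1) + 2*(-1)*conj(1) + 3*(0)*conj(-1)]
      = (1/6)[(2) + (-2) + (0)] = 0/6 = 0
  <chi_1*chi_3, chi_3> = (1/6)[1*(2)*conj(2) + 2*(-1)*conj(-1) + 3*(0)*conj(0)]
      = (1/6)[(4) + (2) + (0)] = 6/6 = 1
Hence the multiplicities are chi_3: 1. Dimension check: dim(chi_1)*dim(chi_3) = 1*2 = 2 and sum (mult * dim) = 1*2 = 2.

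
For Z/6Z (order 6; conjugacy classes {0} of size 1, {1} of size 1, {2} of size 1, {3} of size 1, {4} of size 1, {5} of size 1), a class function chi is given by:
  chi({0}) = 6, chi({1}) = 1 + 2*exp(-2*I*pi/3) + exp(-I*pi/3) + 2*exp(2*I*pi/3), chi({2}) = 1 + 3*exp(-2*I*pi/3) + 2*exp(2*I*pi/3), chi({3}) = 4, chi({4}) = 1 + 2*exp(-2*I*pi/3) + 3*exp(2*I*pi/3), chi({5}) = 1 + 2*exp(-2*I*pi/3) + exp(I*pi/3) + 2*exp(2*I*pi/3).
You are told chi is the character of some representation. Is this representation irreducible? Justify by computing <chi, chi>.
Not irreducible (reducible): <chi, chi> = 10 > 1.

Justification: <chi, chi> = (1/|G|) sum_C |C| * |chi(C)|^2 = (1/6)[1*|6|^2 + 1*|1 + 2*exp(-2*I*pi/3) + exp(-I*pi/3) + 2*exp(2*I*pi/3)|^2 + 1*|1 + 3*exp(-2*I*pi/3) + 2*exp(2*I*pi/3)|^2 + 1*|4|^2 + 1*|1 + 2*exp(-2*I*pi/3) + 3*exp(2*I*pi/3)|^2 + 1*|1 + 2*exp(-2*I*pi/3) + exp(I*pi/3) + 2*exp(2*I*pi/3)|^2]
  = (1/6)[(36) + (1) + (3) + (16) + (3) + (1)] = 60/6 = 10.
(Exp terms are combined using exp(i*s)*conj(exp(i*t)) = exp(i*(s-t)), and sums of them are collapsed using the identity that for every m > 1 the m distinct m-th roots of unity sum to 0, e.g. 1 + exp(2*I*pi/3) + exp(-2*I*pi/3) = 0.)
A character is irreducible iff <chi, chi> = 1, so this representation is reducible.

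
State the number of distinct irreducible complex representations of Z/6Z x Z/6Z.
36

The number of irreducible complex representations of a finite group equals its number of conjugacy classes. Z/6Z x Z/6Z is abelian of order 36, so every element is its own conjugacy class: 36 classes, so Z/6Z x Z/6Z (order 36) has exactly 36 irreducible complex representations.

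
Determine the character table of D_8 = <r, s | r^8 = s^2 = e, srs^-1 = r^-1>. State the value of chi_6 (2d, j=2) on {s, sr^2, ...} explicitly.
Conjugacy classes: {e} of size 1, {r^4} of size 1, {r^1, r^7} of size 2, {r^2, r^6} of size 2, {r^3, r^5} of size 2, {s, sr^2, ...} of size 4, {sr, sr^3, ...} of size 4.
Character table:
  irrep \ class              {e} (size 1)  {r^4} (size 1)  {r^1, r^7} (size 2)  {r^2, r^6} (size 2)  {r^3, r^5} (size 2)  {s, sr^2, ...} (size 4)  {sr, sr^3, ...} (size 4)
  chi_1 (triv)               1             1               1                    1                    1                    1                        1                       
  chi_2 (sign: r->1, s->-1)  1             1               1                    1                    1                    -1                       -1                      
  chi_3 (r->-1, s->1)        1             1               -1                   1                    -1                   1                        -1                      
  chi_4 (r->-1, s->-1)       1             1               -1                   1                    -1                   -1                       1                       
  chi_5 (2d, j=1)            2             -2              sqrt(2)              0                    -sqrt(2)             0                        0                       
  chi_6 (2d, j=2)            2             2               0                    -2                   0                    0                        0                       
  chi_7 (2d, j=3)            2             -2              -sqrt(2)             0                    sqrt(2)              0                        0                       

Spot check: chi_6 (2d, j=2) on {s, sr^2, ...} = 0.

Derivation: D_8 has order 2*8 = 16 with 7 conjugacy classes, hence 7 irreducibles. Sum of squared dims 1 + 1 + 1 + 1 + 4 + 4 + 4 = 16 = |G|. Linear characters come from the abelianisation; the 2-dimensional irreps have character r^k -> 2*cos(2*pi*j*k/8), reflections -> 0.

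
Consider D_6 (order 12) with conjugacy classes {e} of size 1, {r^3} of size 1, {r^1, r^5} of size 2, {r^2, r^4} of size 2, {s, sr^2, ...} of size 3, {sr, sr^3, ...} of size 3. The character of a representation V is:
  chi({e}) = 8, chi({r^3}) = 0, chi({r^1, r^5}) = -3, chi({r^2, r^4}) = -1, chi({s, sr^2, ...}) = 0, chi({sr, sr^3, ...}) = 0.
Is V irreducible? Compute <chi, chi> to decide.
Not irreducible (reducible): <chi, chi> = 7 > 1.

Why: <chi, chi> = (1/|G|) sum_C |C| * |chi(C)|^2 = (1/12)[1*|8|^2 + 1*|0|^2 + 2*|-3|^2 + 2*|-1|^2 + 3*|0|^2 + 3*|0|^2]
  = (1/12)[(64) + (0) + (18) + (2) + (0) + (0)] = 84/12 = 7.
A character is irreducible iff <chi, chi> = 1, so this representation is reducible.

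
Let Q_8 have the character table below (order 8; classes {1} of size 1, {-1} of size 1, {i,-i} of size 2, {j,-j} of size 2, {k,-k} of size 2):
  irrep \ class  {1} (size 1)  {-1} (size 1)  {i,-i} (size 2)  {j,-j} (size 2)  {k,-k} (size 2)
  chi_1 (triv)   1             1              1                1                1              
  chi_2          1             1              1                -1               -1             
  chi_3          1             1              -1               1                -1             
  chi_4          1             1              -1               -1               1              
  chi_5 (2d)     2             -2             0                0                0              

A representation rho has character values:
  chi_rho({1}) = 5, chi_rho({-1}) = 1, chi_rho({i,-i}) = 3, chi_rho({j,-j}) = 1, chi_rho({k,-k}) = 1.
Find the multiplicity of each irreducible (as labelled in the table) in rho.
Multiplicities: chi_1: 2, chi_2: 1, chi_3: 0, chi_4: 0, chi_5: 1.

Details: Use <chi_rho, chi> = (1/|G|) sum_C |C| * chi_rho(C) * conj(chi(C)) with |G| = 8 for each irreducible chi in the table:
  <chi_rho, chi_1> = (1/8)[1*(5)*conj(1) + 1*(1)*conj(1) + 2*(3)*conj(1) + 2*(1)*conj(1) + 2*(1)*conj(1)]
      = (1/8)[(5) + (1) + (6) + (2) + (2)] = 16/8 = 2
  <chi_rho, chi_2> = (1/8)[1*(5)*conj(1) + 1*(1)*conj(1) + 2*(3)*conj(1) + 2*(1)*conj(-1) + 2*(1)*conj(-1)]
      = (1/8)[(5) + (1) + (6) + (-2) + (-2)] = 8/8 = 1
  <chi_rho, chi_3> = (1/8)[1*(5)*conj(1) + 1*(1)*conj(1) + 2*(3)*conj(-1) + 2*(1)*conj(1) + 2*(1)*conj(-1)]
      = (1/8)[(5) + (1) + (-6) + (2) + (-2)] = 0/8 = 0
  <chi_rho, chi_4> = (1/8)[1*(5)*conj(1) + 1*(1)*conj(1) + 2*(3)*conj(-1) + 2*(1)*conj(-1) + 2*(1)*conj(1)]
      = (1/8)[(5) + (1) + (-6) + (-2) + (2)] = 0/8 = 0
  <chi_rho, chi_5> = (1/8)[1*(5)*conj(2) + 1*(1)*conj(-2) + 2*(3)*conj(0) + 2*(1)*conj(0) + 2*(1)*conj(0)]
      = (1/8)[(10) + (-2) + (0) + (0) + (0)] = 8/8 = 1
Dimension check: dim(rho) = sum (mult * dim) = 2*1 + 1*1 + 0*1 + 0*1 + 1*2 = 5 = chi_rho(e) = 5.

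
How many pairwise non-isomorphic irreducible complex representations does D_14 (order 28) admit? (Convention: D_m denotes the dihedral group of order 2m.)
10

Solution. The number of irreducible complex representations of a finite group equals its number of conjugacy classes. D_14 has 10 conjugacy classes (n/2 + 3 for n even), so D_14 (order 28) has exactly 10 irreducible complex representations.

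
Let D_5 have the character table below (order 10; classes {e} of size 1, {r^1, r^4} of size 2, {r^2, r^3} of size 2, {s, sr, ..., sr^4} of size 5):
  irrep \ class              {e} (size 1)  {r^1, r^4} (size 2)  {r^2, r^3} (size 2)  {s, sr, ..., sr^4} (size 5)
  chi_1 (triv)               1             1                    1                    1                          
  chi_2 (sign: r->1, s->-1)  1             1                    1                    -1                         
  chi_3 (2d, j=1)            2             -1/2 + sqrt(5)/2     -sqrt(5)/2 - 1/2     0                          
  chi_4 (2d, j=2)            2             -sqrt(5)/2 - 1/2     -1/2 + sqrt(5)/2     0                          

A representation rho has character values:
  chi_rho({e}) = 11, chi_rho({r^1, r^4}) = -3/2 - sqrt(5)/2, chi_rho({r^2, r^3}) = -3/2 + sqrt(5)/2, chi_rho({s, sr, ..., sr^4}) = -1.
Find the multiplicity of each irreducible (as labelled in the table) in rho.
Multiplicities: chi_1: 0, chi_2: 1, chi_3: 2, chi_4: 3.

Reasoning: Use <chi_rho, chi> = (1/|G|) sum_C |C| * chi_rho(C) * conj(chi(C)) with |G| = 10 for each irreducible chi in the table:
  <chi_rho, chi_1> = (1/10)[1*(11)*conj(1) + 2*(-3/2 - sqrt(5)/2)*conj(1) + 2*(-3/2 + sqrt(5)/2)*conj(1) + 5*(-1)*conj(1)]
      = (1/10)[(11) + (-3 - sqrt(5)) + (-3 + sqrt(5)) + (-5)] = 0/10 = 0
  <chi_rho, chi_2> = (1/10)[1*(11)*conj(1) + 2*(-3/2 - sqrt(5)/2)*conj(1) + 2*(-3/2 + sqrt(5)/2)*conj(1) + 5*(-1)*conj(-1)]
      = (1/10)[(11) + (-3 - sqrt(5)) + (-3 + sqrt(5)) + (5)] = 10/10 = 1
  <chi_rho, chi_3> = (1/10)[1*(11)*conj(2) + 2*(-3/2 - sqrt(5)/2)*conj(-1/2 + sqrt(5)/2) + 2*(-3/2 + sqrt(5)/2)*conj(-sqrt(5)/2 - 1/2) + 5*(-1)*conj(0)]
      = (1/10)[(22) + (-sqrt(5) - 1) + (-1 + sqrt(5)) + (0)] = 20/10 = 2
  <chi_rho, chi_4> = (1/10)[1*(11)*conj(2) + 2*(-3/2 - sqrt(5)/2)*conj(-sqrt(5)/2 - 1/2) + 2*(-3/2 + sqrt(5)/2)*conj(-1/2 + sqrt(5)/2) + 5*(-1)*conj(0)]
      = (1/10)[(22) + (4 + 2*sqrt(5)) + (4 - 2*sqrt(5)) + (0)] = 30/10 = 3
Dimension check: dim(rho) = sum (mult * dim) = 0*1 + 1*1 + 2*2 + 3*2 = 11 = chi_rho(e) = 11.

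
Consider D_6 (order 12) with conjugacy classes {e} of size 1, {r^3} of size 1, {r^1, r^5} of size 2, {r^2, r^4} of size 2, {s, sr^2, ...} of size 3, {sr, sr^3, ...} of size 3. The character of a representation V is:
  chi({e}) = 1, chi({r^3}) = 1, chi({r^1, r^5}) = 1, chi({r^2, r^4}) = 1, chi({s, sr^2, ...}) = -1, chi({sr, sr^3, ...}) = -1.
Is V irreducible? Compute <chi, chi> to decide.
Irreducible: <chi, chi> = 1.

Proof sketch: <chi, chi> = (1/|G|) sum_C |C| * |chi(C)|^2 = (1/12)[1*|1|^2 + 1*|1|^2 + 2*|1|^2 + 2*|1|^2 + 3*|-1|^2 + 3*|-1|^2]
  = (1/12)[(1) + (1) + (2) + (2) + (3) + (3)] = 12/12 = 1.
A character is irreducible iff <chi, chi> = 1, so this representation is irreducible.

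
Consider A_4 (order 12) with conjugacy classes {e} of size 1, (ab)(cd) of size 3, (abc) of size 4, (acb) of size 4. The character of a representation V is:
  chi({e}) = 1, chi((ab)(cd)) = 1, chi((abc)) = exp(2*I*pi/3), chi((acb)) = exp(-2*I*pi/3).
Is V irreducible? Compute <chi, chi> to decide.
Irreducible: <chi, chi> = 1.

Proof sketch: <chi, chi> = (1/|G|) sum_C |C| * |chi(C)|^2 = (1/12)[1*|1|^2 + 3*|1|^2 + 4*|exp(2*I*pi/3)|^2 + 4*|exp(-2*I*pi/3)|^2]
  = (1/12)[(1) + (3) + (4) + (4)] = 12/12 = 1.
(Exp terms are combined using exp(i*s)*conj(exp(i*t)) = exp(i*(s-t)), and sums of them are collapsed using the identity that for every m > 1 the m distinct m-th roots of unity sum to 0, e.g. 1 + exp(2*I*pi/3) + exp(-2*I*pi/3) = 0.)
A character is irreducible iff <chi, chi> = 1, so this representation is irreducible.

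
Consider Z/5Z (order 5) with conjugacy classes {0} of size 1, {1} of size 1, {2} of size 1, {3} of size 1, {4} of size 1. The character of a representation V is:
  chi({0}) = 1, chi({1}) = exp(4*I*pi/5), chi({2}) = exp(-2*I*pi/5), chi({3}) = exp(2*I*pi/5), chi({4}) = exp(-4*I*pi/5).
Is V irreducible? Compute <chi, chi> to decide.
Irreducible: <chi, chi> = 1.

Why: <chi, chi> = (1/|G|) sum_C |C| * |chi(C)|^2 = (1/5)[1*|1|^2 + 1*|exp(4*I*pi/5)|^2 + 1*|exp(-2*I*pi/5)|^2 + 1*|exp(2*I*pi/5)|^2 + 1*|exp(-4*I*pi/5)|^2]
  = (1/5)[(1) + (1) + (1) + (1) + (1)] = 5/5 = 1.
(Exp terms are combined using exp(i*s)*conj(exp(i*t)) = exp(i*(s-t)), and sums of them are collapsed using the identity that for every m > 1 the m distinct m-th roots of unity sum to 0, e.g. 1 + exp(2*I*pi/3) + exp(-2*I*pi/3) = 0.)
A character is irreducible iff <chi, chi> = 1, so this representation is irreducible.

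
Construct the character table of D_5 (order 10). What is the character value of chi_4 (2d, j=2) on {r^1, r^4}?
Conjugacy classes: {e} of size 1, {r^1, r^4} of size 2, {r^2, r^3} of size 2, {s, sr, ..., sr^4} of size 5.
Character table:
  irrep \ class              {e} (size 1)  {r^1, r^4} (size 2)  {r^2, r^3} (size 2)  {s, sr, ..., sr^4} (size 5)
  chi_1 (triv)               1             1                    1                    1                          
  chi_2 (sign: r->1, s->-1)  1             1                    1                    -1                         
  chi_3 (2d, j=1)            2             -1/2 + sqrt(5)/2     -sqrt(5)/2 - 1/2     0                          
  chi_4 (2d, j=2)            2             -sqrt(5)/2 - 1/2     -1/2 + sqrt(5)/2     0                          

Spot check: chi_4 (2d, j=2) on {r^1, r^4} = -sqrt(5)/2 - 1/2.

Justification: D_5 has order 2*5 = 10 with 4 conjugacy classes, hence 4 irreducibles. Sum of squared dims 1 + 1 + 4 + 4 = 10 = |G|. Linear characters come from the abelianisation; the 2-dimensional irreps have character r^k -> 2*cos(2*pi*j*k/5), reflections -> 0.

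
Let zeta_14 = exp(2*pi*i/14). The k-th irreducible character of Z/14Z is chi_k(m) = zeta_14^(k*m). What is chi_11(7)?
chi_11(7) = zeta_14^77 = -1

Derivation: chi_11(7) = zeta_14^(11*7) = zeta_14^77. Since zeta_14^14 = 1, this equals zeta_14^7 = exp(2*pi*i*7/14) = -1.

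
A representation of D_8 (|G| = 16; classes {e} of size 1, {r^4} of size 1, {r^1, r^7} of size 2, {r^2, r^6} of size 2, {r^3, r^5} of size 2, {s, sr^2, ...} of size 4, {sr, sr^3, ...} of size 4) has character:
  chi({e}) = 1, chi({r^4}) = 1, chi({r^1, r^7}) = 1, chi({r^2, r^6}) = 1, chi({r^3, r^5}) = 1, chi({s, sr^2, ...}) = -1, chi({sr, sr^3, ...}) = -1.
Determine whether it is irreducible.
Irreducible: <chi, chi> = 1.

Justification: <chi, chi> = (1/|G|) sum_C |C| * |chi(C)|^2 = (1/16)[1*|1|^2 + 1*|1|^2 + 2*|1|^2 + 2*|1|^2 + 2*|1|^2 + 4*|-1|^2 + 4*|-1|^2]
  = (1/16)[(1) + (1) + (2) + (2) + (2) + (4) + (4)] = 16/16 = 1.
A character is irreducible iff <chi, chi> = 1, so this representation is irreducible.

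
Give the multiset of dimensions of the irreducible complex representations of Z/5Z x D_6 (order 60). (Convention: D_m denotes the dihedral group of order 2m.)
Dimensions: 1, 1, 1, 1, 1, 1, 1, 1, 1, 1, 1, 1, 1, 1, 1, 1, 1, 1, 1, 1, 2, 2, 2, 2, 2, 2, 2, 2, 2, 2

Working: There are 30 irreducibles (= number of conjugacy classes). Their dimensions d_i satisfy sum d_i^2 = |G| = 60: 1 + 1 + 1 + 1 + 1 + 1 + 1 + 1 + 1 + 1 + 1 + 1 + 1 + 1 + 1 + 1 + 1 + 1 + 1 + 1 + 4 + 4 + 4 + 4 + 4 + 4 + 4 + 4 + 4 + 4 = 60. (For the product with Z/5Z: each of the 5 1-dim characters of Z/5Z tensors with each irrep of D_6, giving 5 copies of each D_6-dimension.)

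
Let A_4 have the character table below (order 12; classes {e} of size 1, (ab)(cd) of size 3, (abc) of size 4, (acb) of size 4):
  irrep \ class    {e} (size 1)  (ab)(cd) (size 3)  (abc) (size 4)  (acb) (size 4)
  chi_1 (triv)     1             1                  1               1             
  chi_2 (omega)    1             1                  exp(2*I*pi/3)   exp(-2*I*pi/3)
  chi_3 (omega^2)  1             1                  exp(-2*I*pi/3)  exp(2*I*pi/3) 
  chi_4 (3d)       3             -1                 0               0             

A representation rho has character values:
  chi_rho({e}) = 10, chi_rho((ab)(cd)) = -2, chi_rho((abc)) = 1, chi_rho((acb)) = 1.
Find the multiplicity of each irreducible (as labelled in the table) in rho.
Multiplicities: chi_1: 1, chi_2: 0, chi_3: 0, chi_4: 3.

Reasoning: Use <chi_rho, chi> = (1/|G|) sum_C |C| * chi_rho(C) * conj(chi(C)) with |G| = 12 for each irreducible chi in the table:
  <chi_rho, chi_1> = (1/12)[1*(10)*conj(1) + 3*(-2)*conj(1) + 4*(1)*conj(1) + 4*(1)*conj(1)]
      = (1/12)[(10) + (-6) + (4) + (4)] = 12/12 = 1
  <chi_rho, chi_2> = (1/12)[1*(10)*conj(1) + 3*(-2)*conj(1) + 4*(1)*conj(exp(2*I*pi/3)) + 4*(1)*conj(exp(-2*I*pi/3))]
      = (1/12)[(10) + (-6) + (4*exp(-2*I*pi/3)) + (4*exp(2*I*pi/3))] = 0/12 = 0
  <chi_rho, chi_3> = (1/12)[1*(10)*conj(1) + 3*(-2)*conj(1) + 4*(1)*conj(exp(-2*I*pi/3)) + 4*(1)*conj(exp(2*I*pi/3))]
      = (1/12)[(10) + (-6) + (4*exp(2*I*pi/3)) + (4*exp(-2*I*pi/3))] = 0/12 = 0
  <chi_rho, chi_4> = (1/12)[1*(10)*conj(3) + 3*(-2)*conj(-1) + 4*(1)*conj(0) + 4*(1)*conj(0)]
      = (1/12)[(30) + (6) + (0) + (0)] = 36/12 = 3
(Exp terms are combined using exp(i*s)*conj(exp(i*t)) = exp(i*(s-t)), and sums of them are collapsed using the identity that for every m > 1 the m distinct m-th roots of unity sum to 0, e.g. 1 + exp(2*I*pi/3) + exp(-2*I*pi/3) = 0.)
Dimension check: dim(rho) = sum (mult * dim) = 1*1 + 0*1 + 0*1 + 3*3 = 10 = chi_rho(e) = 10.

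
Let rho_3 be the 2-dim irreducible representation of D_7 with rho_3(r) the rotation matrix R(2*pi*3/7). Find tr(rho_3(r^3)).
chi_{rho_3}(r^3) = 2*cos(2*pi*3*3/7) = -2*cos(3*pi/7)

Details: rho_3(r^3) is rotation by angle 2*pi*3*3/7, whose trace is 2*cos(2*pi*3*3/7) = -2*cos(3*pi/7).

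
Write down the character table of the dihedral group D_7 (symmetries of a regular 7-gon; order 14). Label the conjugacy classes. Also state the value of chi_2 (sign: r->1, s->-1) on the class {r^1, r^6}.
Conjugacy classes: {e} of size 1, {r^1, r^6} of size 2, {r^2, r^5} of size 2, {r^3, r^4} of size 2, {s, sr, ..., sr^6} of size 7.
Character table:
  irrep \ class              {e} (size 1)  {r^1, r^6} (size 2)  {r^2, r^5} (size 2)  {r^3, r^4} (size 2)  {s, sr, ..., sr^6} (size 7)
  chi_1 (triv)               1             1                    1                    1                    1                          
  chi_2 (sign: r->1, s->-1)  1             1                    1                    1                    -1                         
  chi_3 (2d, j=1)            2             2*cos(2*pi/7)        -2*cos(3*pi/7)       -2*cos(pi/7)         0                          
  chi_4 (2d, j=2)            2             -2*cos(3*pi/7)       -2*cos(pi/7)         2*cos(2*pi/7)        0                          
  chi_5 (2d, j=3)            2             -2*cos(pi/7)         2*cos(2*pi/7)        -2*cos(3*pi/7)       0                          

Spot check: chi_2 (sign: r->1, s->-1) on {r^1, r^6} = 1.

Proof sketch: D_7 has order 2*7 = 14 with 5 conjugacy classes, hence 5 irreducibles. Sum of squared dims 1 + 1 + 4 + 4 + 4 = 14 = |G|. Linear characters come from the abelianisation; the 2-dimensional irreps have character r^k -> 2*cos(2*pi*j*k/7), reflections -> 0.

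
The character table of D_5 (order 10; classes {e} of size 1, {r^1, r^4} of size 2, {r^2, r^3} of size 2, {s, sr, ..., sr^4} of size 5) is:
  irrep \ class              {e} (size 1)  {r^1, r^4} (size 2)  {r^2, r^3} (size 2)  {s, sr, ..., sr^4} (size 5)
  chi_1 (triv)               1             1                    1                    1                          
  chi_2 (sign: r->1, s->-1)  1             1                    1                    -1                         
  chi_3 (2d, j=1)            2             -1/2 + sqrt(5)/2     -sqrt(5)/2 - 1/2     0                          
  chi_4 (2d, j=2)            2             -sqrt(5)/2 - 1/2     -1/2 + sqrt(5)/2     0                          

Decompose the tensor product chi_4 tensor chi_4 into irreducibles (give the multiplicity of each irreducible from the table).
chi_4 tensor chi_4 = chi_1 + chi_2 + chi_3 (all other irreducibles have multiplicity 0).

Derivation: The character of a tensor product is the pointwise product (chi_4 * chi_4)(C) = chi_4(C) * chi_4(C):
  {e}: (2)*(2), {r^1, r^4}: (-sqrt(5)/2 - 1/2)*(-sqrt(5)/2 - 1/2), {r^2, r^3}: (-1/2 + sqrt(5)/2)*(-1/2 + sqrt(5)/2), {s, sr, ..., sr^4}: (0)*(0)
so (chi_4 * chi_4) takes values
  {e} -> 4, {r^1, r^4} -> sqrt(5)/2 + 3/2, {r^2, r^3} -> 3/2 - sqrt(5)/2, {s, sr, ..., sr^4} -> 0.
Now take the inner product of this character with each irreducible chi from the table, <chi_4*chi_4, chi> = (1/10) sum_C |C| (chi_4*chi_4)(C) conj(chi(C)):
  <chi_4*chi_4, chi_1> = (1/10)[1*(4)*conj(1) + 2*(sqrt(5)/2 + 3/2)*conj(1) + 2*(3/2 - sqrt(5)/2)*conj(1) + 5*(0)*conj(1)]
      = (1/10)[(4) + (sqrt(5) + 3) + (3 - sqrt(5)) + (0)] = 10/10 = 1
  <chi_4*chi_4, chi_2> = (1/10)[1*(4)*conj(1) + 2*(sqrt(5)/2 + 3/2)*conj(1) + 2*(3/2 - sqrt(5)/2)*conj(1) + 5*(0)*conj(-1)]
      = (1/10)[(4) + (sqrt(5) + 3) + (3 - sqrt(5)) + (0)] = 10/10 = 1
  <chi_4*chi_4, chi_3> = (1/10)[1*(4)*conj(2) + 2*(sqrt(5)/2 + 3/2)*conj(-1/2 + sqrt(5)/2) + 2*(3/2 - sqrt(5)/2)*conj(-sqrt(5)/2 - 1/2) + 5*(0)*conj(0)]
      = (1/10)[(8) + (1 + sqrt(5)) + (1 - sqrt(5)) + (0)] = 10/10 = 1
  <chi_4*chi_4, chi_4> = (1/10)[1*(4)*conj(2) + 2*(sqrt(5)/2 + 3/2)*conj(-sqrt(5)/2 - 1/2) + 2*(3/2 - sqrt(5)/2)*conj(-1/2 + sqrt(5)/2) + 5*(0)*conj(0)]
      = (1/10)[(8) + (-2*sqrt(5) - 4) + (-4 + 2*sqrt(5)) + (0)] = 0/10 = 0
Hence the multiplicities are chi_1: 1, chi_2: 1, chi_3: 1. Dimension check: dim(chi_4)*dim(chi_4) = 2*2 = 4 and sum (mult * dim) = 1*1 + 1*1 + 1*2 = 4.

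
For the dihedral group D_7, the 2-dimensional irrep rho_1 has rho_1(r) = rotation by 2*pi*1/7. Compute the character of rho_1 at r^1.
chi_{rho_1}(r^1) = 2*cos(2*pi*1*1/7) = 2*cos(2*pi/7)

Working: rho_1(r^1) is rotation by angle 2*pi*1*1/7, whose trace is 2*cos(2*pi*1*1/7) = 2*cos(2*pi/7).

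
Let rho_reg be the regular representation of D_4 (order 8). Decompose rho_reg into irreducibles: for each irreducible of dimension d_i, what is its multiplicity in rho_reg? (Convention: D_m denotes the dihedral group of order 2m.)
Each irreducible V_i of dimension d_i appears with multiplicity d_i, i.e. rho_reg = (direct sum over all irreducibles V_i) d_i V_i. The irreducible dimensions for D_4 are 1, 1, 1, 1, 2: 4 irreducibles of dimension 1, each with multiplicity 1; 1 irreducible of dimension 2, with multiplicity 2. Total dimension 4*1*1 + 1*2*2 = 8 = |G|.

Solution. General theorem: in the regular representation of a finite group G, each irreducible appears with multiplicity equal to its dimension. Check: dim(rho_reg) = sum d_i^2 = 1 + 1 + 1 + 1 + 4 = 8 = |G|.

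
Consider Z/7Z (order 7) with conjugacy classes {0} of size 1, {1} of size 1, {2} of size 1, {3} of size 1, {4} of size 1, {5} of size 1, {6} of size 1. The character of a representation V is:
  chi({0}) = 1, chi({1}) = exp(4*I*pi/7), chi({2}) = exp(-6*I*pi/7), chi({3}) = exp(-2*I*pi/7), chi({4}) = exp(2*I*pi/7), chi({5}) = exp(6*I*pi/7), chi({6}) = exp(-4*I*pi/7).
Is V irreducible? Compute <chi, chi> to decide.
Irreducible: <chi, chi> = 1.

Details: <chi, chi> = (1/|G|) sum_C |C| * |chi(C)|^2 = (1/7)[1*|1|^2 + 1*|exp(4*I*pi/7)|^2 + 1*|exp(-6*I*pi/7)|^2 + 1*|exp(-2*I*pi/7)|^2 + 1*|exp(2*I*pi/7)|^2 + 1*|exp(6*I*pi/7)|^2 + 1*|exp(-4*I*pi/7)|^2]
  = (1/7)[(1) + (1) + (1) + (1) + (1) + (1) + (1)] = 7/7 = 1.
(Exp terms are combined using exp(i*s)*conj(exp(i*t)) = exp(i*(s-t)), and sums of them are collapsed using the identity that for every m > 1 the m distinct m-th roots of unity sum to 0, e.g. 1 + exp(2*I*pi/3) + exp(-2*I*pi/3) = 0.)
A character is irreducible iff <chi, chi> = 1, so this representation is irreducible.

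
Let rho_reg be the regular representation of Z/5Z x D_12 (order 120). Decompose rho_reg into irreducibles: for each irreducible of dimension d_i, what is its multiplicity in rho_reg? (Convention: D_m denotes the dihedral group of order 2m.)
Each irreducible V_i of dimension d_i appears with multiplicity d_i, i.e. rho_reg = (direct sum over all irreducibles V_i) d_i V_i. The irreducible dimensions for Z/5Z x D_12 are 1, 1, 1, 1, 1, 1, 1, 1, 1, 1, 1, 1, 1, 1, 1, 1, 1, 1, 1, 1, 2, 2, 2, 2, 2, 2, 2, 2, 2, 2, 2, 2, 2, 2, 2, 2, 2, 2, 2, 2, 2, 2, 2, 2, 2: 20 irreducibles of dimension 1, each with multiplicity 1; 25 irreducibles of dimension 2, each with multiplicity 2. Total dimension 20*1*1 + 25*2*2 = 120 = |G|.

Justification: General theorem: in the regular representation of a finite group G, each irreducible appears with multiplicity equal to its dimension. Check: dim(rho_reg) = sum d_i^2 = 1 + 1 + 1 + 1 + 1 + 1 + 1 + 1 + 1 + 1 + 1 + 1 + 1 + 1 + 1 + 1 + 1 + 1 + 1 + 1 + 4 + 4 + 4 + 4 + 4 + 4 + 4 + 4 + 4 + 4 + 4 + 4 + 4 + 4 + 4 + 4 + 4 + 4 + 4 + 4 + 4 + 4 + 4 + 4 + 4 = 120 = |G|.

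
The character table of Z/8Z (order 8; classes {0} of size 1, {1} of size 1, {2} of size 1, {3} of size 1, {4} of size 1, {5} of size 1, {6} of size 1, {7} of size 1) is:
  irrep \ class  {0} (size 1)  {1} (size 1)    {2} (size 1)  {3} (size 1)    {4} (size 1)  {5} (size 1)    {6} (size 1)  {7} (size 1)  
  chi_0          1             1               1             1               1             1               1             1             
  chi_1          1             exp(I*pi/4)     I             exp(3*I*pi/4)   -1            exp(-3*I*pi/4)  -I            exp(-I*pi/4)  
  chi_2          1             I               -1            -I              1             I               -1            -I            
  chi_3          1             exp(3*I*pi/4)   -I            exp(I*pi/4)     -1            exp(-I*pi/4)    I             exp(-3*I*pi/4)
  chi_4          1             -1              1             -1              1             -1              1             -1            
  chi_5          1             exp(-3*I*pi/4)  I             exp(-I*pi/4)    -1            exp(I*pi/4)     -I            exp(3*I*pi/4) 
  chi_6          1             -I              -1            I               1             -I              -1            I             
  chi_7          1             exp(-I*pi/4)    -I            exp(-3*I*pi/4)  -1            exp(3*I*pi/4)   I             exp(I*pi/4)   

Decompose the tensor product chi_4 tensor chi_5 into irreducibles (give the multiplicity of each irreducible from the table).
chi_4 tensor chi_5 = chi_1 (all other irreducibles have multiplicity 0).

Proof sketch: The character of a tensor product is the pointwise product (chi_4 * chi_5)(C) = chi_4(C) * chi_5(C):
  {0}: (1)*(1), {1}: (-1)*(exp(-3*I*pi/4)), {2}: (1)*(I), {3}: (-1)*(exp(-I*pi/4)), {4}: (1)*(-1), {5}: (-1)*(exp(I*pi/4)), {6}: (1)*(-I), {7}: (-1)*(exp(3*I*pi/4))
so (chi_4 * chi_5) takes values
  {0} -> 1, {1} -> -exp(-3*I*pi/4), {2} -> I, {3} -> -exp(-I*pi/4), {4} -> -1, {5} -> -exp(I*pi/4), {6} -> -I, {7} -> -exp(3*I*pi/4).
Now take the inner product of this character with each irreducible chi from the table, <chi_4*chi_5, chi> = (1/8) sum_C |C| (chi_4*chi_5)(C) conj(chi(C)):
  <chi_4*chi_5, chi_0> = (1/8)[1*(1)*conj(1) + 1*(-exp(-3*I*pi/4))*conj(1) + 1*(I)*conj(1) + 1*(-exp(-I*pi/4))*conj(1) + 1*(-1)*conj(1) + 1*(-exp(I*pi/4))*conj(1) + 1*(-I)*conj(1) + 1*(-exp(3*I*pi/4))*conj(1)]
      = (1/8)[(1) + (-exp(-3*I*pi/4)) + (I) + (-exp(-I*pi/4)) + (-1) + (-exp(I*pi/4)) + (-I) + (-exp(3*I*pi/4))] = 0/8 = 0
  <chi_4*chi_5, chi_1> = (1/8)[1*(1)*conj(1) + 1*(-exp(-3*I*pi/4))*conj(exp(I*pi/4)) + 1*(I)*conj(I) + 1*(-exp(-I*pi/4))*conj(exp(3*I*pi/4)) + 1*(-1)*conj(-1) + 1*(-exp(I*pi/4))*conj(exp(-3*I*pi/4)) + 1*(-I)*conj(-I) + 1*(-exp(3*I*pi/4))*conj(exp(-I*pi/4))]
      = (1/8)[(1) + (1) + (1) + (1) + (1) + (1) + (1) + (1)] = 8/8 = 1
  <chi_4*chi_5, chi_2> = (1/8)[1*(1)*conj(1) + 1*(-exp(-3*I*pi/4))*conj(I) + 1*(I)*conj(-1) + 1*(-exp(-I*pi/4))*conj(-I) + 1*(-1)*conj(1) + 1*(-exp(I*pi/4))*conj(I) + 1*(-I)*conj(-1) + 1*(-exp(3*I*pi/4))*conj(-I)]
      = (1/8)[(1) + (exp(-I*pi/4)) + (-I) + (-exp(I*pi/4)) + (-1) + (exp(3*I*pi/4)) + (I) + (-exp(-3*I*pi/4))] = 0/8 = 0
  <chi_4*chi_5, chi_3> = (1/8)[1*(1)*conj(1) + 1*(-exp(-3*I*pi/4))*conj(exp(3*I*pi/4)) + 1*(I)*conj(-I) + 1*(-exp(-I*pi/4))*conj(exp(I*pi/4)) + 1*(-1)*conj(-1) + 1*(-exp(I*pi/4))*conj(exp(-I*pi/4)) + 1*(-I)*conj(I) + 1*(-exp(3*I*pi/4))*conj(exp(-3*I*pi/4))]
      = (1/8)[(1) + (-I) + (-1) + (I) + (1) + (-I) + (-1) + (I)] = 0/8 = 0
  <chi_4*chi_5, chi_4> = (1/8)[1*(1)*conj(1) + 1*(-exp(-3*I*pi/4))*conj(-1) + 1*(I)*conj(1) + 1*(-exp(-I*pi/4))*conj(-1) + 1*(-1)*conj(1) + 1*(-exp(I*pi/4))*conj(-1) + 1*(-I)*conj(1) + 1*(-exp(3*I*pi/4))*conj(-1)]
      = (1/8)[(1) + (exp(-3*I*pi/4)) + (I) + (exp(-I*pi/4)) + (-1) + (exp(I*pi/4)) + (-I) + (exp(3*I*pi/4))] = 0/8 = 0
  <chi_4*chi_5, chi_5> = (1/8)[1*(1)*conj(1) + 1*(-exp(-3*I*pi/4))*conj(exp(-3*I*pi/4)) + 1*(I)*conj(I) + 1*(-exp(-I*pi/4))*conj(exp(-I*pi/4)) + 1*(-1)*conj(-1) + 1*(-exp(I*pi/4))*conj(exp(I*pi/4)) + 1*(-I)*conj(-I) + 1*(-exp(3*I*pi/4))*conj(exp(3*I*pi/4))]
      = (1/8)[(1) + (-1) + (1) + (-1) + (1) + (-1) + (1) + (-1)] = 0/8 = 0
  <chi_4*chi_5, chi_6> = (1/8)[1*(1)*conj(1) + 1*(-exp(-3*I*pi/4))*conj(-I) + 1*(I)*conj(-1) + 1*(-exp(-I*pi/4))*conj(I) + 1*(-1)*conj(1) + 1*(-exp(I*pi/4))*conj(-I) + 1*(-I)*conj(-1) + 1*(-exp(3*I*pi/4))*conj(I)]
      = (1/8)[(1) + (-exp(-I*pi/4)) + (-I) + (exp(I*pi/4)) + (-1) + (-exp(3*I*pi/4)) + (I) + (exp(-3*I*pi/4))] = 0/8 = 0
  <chi_4*chi_5, chi_7> = (1/8)[1*(1)*conj(1) + 1*(-exp(-3*I*pi/4))*conj(exp(-I*pi/4)) + 1*(I)*conj(-I) + 1*(-exp(-I*pi/4))*conj(exp(-3*I*pi/4)) + 1*(-1)*conj(-1) + 1*(-exp(I*pi/4))*conj(exp(3*I*pi/4)) + 1*(-I)*conj(I) + 1*(-exp(3*I*pi/4))*conj(exp(I*pi/4))]
      = (1/8)[(1) + (I) + (-1) + (-I) + (1) + (I) + (-1) + (-I)] = 0/8 = 0
(Exp terms are combined using exp(i*s)*conj(exp(i*t)) = exp(i*(s-t)), and sums of them are collapsed using the identity that for every m > 1 the m distinct m-th roots of unity sum to 0, e.g. 1 + exp(2*I*pi/3) + exp(-2*I*pi/3) = 0.)
Hence the multiplicities are chi_1: 1. Dimension check: dim(chi_4)*dim(chi_5) = 1*1 = 1 and sum (mult * dim) = 1*1 = 1.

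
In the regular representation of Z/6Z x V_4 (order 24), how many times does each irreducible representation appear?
Each irreducible V_i of dimension d_i appears with multiplicity d_i, i.e. rho_reg = (direct sum over all irreducibles V_i) d_i V_i. The irreducible dimensions for Z/6Z x V_4 are 1, 1, 1, 1, 1, 1, 1, 1, 1, 1, 1, 1, 1, 1, 1, 1, 1, 1, 1, 1, 1, 1, 1, 1: 24 irreducibles of dimension 1, each with multiplicity 1. Total dimension 24*1*1 = 24 = |G|.

Argument: General theorem: in the regular representation of a finite group G, each irreducible appears with multiplicity equal to its dimension. Check: dim(rho_reg) = sum d_i^2 = 1 + 1 + 1 + 1 + 1 + 1 + 1 + 1 + 1 + 1 + 1 + 1 + 1 + 1 + 1 + 1 + 1 + 1 + 1 + 1 + 1 + 1 + 1 + 1 = 24 = |G|.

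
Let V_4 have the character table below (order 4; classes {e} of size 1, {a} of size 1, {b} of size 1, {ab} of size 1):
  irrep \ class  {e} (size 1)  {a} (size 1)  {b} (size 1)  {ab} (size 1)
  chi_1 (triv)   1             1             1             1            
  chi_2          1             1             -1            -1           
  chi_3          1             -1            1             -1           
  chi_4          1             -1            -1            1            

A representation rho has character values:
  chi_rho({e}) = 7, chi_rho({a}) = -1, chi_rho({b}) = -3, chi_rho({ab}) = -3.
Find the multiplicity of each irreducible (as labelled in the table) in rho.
Multiplicities: chi_1: 0, chi_2: 3, chi_3: 2, chi_4: 2.

Details: Use <chi_rho, chi> = (1/|G|) sum_C |C| * chi_rho(C) * conj(chi(C)) with |G| = 4 for each irreducible chi in the table:
  <chi_rho, chi_1> = (1/4)[1*(7)*conj(1) + 1*(-1)*conj(1) + 1*(-3)*conj(1) + 1*(-3)*conj(1)]
      = (1/4)[(7) + (-1) + (-3) + (-3)] = 0/4 = 0
  <chi_rho, chi_2> = (1/4)[1*(7)*conj(1) + 1*(-1)*conj(1) + 1*(-3)*conj(-1) + 1*(-3)*conj(-1)]
      = (1/4)[(7) + (-1) + (3) + (3)] = 12/4 = 3
  <chi_rho, chi_3> = (1/4)[1*(7)*conj(1) + 1*(-1)*conj(-1) + 1*(-3)*conj(1) + 1*(-3)*conj(-1)]
      = (1/4)[(7) + (1) + (-3) + (3)] = 8/4 = 2
  <chi_rho, chi_4> = (1/4)[1*(7)*conj(1) + 1*(-1)*conj(-1) + 1*(-3)*conj(-1) + 1*(-3)*conj(1)]
      = (1/4)[(7) + (1) + (3) + (-3)] = 8/4 = 2
Dimension check: dim(rho) = sum (mult * dim) = 0*1 + 3*1 + 2*1 + 2*1 = 7 = chi_rho(e) = 7.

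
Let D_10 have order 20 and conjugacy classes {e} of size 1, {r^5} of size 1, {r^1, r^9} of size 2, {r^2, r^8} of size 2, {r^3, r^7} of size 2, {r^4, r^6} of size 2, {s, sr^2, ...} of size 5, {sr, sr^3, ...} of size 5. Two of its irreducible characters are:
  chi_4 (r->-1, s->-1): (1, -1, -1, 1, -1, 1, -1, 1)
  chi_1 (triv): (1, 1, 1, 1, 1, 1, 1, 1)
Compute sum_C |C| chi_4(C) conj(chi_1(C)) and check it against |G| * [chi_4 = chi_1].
Sum = 0; so <chi_4, chi_1> = 0 (distinct irreducibles are orthogonal).

Why: Compute term by term over conjugacy classes (|C| * chi_4(C) * conj(chi_1(C))):
  1*(1)*conj(1) + 1*(-1)*conj(1) + 2*(-1)*conj(1) + 2*(1)*conj(1) + 2*(-1)*conj(1) + 2*(1)*conj(1) + 5*(-1)*conj(1) + 5*(1)*conj(1)
  = (1) + (-1) + (-2) + (2) + (-2) + (2) + (-5) + (5)
  = 0.
Dividing by |G| = 20 gives 0/20 = 0, matching the row-orthogonality relation <chi_4, chi_1> = [chi_4 = chi_1].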